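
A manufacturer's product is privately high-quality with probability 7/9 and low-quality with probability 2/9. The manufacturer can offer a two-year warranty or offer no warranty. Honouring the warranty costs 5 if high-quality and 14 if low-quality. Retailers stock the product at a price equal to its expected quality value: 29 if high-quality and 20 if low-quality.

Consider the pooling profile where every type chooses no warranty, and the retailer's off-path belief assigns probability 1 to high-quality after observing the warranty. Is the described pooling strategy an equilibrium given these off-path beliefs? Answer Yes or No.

Yes

On path, the retailer holds the prior and pays 7/9·29 + 2/9·20 = 27. Off path (the warranty), believing high-quality, it pays 29.
high-quality: no warranty nets 27; the warranty nets 29 − 5 = 24. high-quality stays.
low-quality: no warranty nets 27; the warranty nets 29 − 14 = 15. low-quality stays.
No type deviates, so pooling is sustained.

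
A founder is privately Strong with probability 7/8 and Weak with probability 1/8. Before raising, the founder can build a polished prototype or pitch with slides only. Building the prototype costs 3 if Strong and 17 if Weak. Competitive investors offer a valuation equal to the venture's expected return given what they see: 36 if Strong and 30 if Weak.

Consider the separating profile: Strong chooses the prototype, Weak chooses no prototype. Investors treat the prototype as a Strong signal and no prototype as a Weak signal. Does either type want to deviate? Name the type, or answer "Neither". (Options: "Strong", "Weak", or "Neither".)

The prototype pays 36; no prototype pays 30.
Strong: assigned the prototype, nets 36 − 3 = 33; deviating to no prototype nets 30.
Weak: assigned no prototype, nets 30; deviating to the prototype nets 36 − 17 = 19.
Both types strictly prefer their assigned action; no profitable deviation.

Neither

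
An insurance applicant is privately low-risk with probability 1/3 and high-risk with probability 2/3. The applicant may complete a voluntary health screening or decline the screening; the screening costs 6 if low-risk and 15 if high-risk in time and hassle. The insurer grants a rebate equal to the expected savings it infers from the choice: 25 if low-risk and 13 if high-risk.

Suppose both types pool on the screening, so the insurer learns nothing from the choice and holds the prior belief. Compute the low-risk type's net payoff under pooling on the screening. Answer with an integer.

11

Pooled rebate = 1/3·25 + 2/3·13 = 17.
low-risk pays cost 6 for the screening, so net payoff = 17 − 6 = 11.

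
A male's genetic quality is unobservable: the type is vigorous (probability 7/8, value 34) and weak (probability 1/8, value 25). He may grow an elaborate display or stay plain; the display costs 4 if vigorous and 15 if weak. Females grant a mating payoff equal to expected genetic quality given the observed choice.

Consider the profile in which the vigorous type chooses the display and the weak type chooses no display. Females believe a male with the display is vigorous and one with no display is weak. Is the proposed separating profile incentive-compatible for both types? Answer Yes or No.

Yes

Under these beliefs, the display earns mating payoff 34 and no display earns mating payoff 25.
vigorous: the display nets 34 − 4 = 30; no display nets 25. vigorous prefers the display.
weak: the display nets 34 − 15 = 19; no display nets 25. weak prefers no display.
Neither type deviates, so the separating profile is an equilibrium.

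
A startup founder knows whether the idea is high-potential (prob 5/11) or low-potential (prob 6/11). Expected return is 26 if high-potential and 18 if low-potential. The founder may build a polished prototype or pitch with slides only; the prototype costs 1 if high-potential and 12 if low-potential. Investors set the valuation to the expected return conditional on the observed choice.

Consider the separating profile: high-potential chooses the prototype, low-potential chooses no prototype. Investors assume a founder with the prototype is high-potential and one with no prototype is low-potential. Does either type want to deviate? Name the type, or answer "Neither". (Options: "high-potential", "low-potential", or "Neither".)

The prototype pays 26; no prototype pays 18.
high-potential: assigned the prototype, nets 26 − 1 = 25; deviating to no prototype nets 18.
low-potential: assigned no prototype, nets 18; deviating to the prototype nets 26 − 12 = 14.
Both types strictly prefer their assigned action; no profitable deviation.

Neither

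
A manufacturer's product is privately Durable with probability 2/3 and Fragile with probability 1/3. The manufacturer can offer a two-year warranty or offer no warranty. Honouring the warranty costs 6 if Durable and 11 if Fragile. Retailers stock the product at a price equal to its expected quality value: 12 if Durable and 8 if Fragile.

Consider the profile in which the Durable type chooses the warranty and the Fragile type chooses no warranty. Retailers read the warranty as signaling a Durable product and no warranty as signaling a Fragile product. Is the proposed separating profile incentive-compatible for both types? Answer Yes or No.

Under these beliefs, the warranty earns price 12 and no warranty earns price 8.
Durable: the warranty nets 12 − 6 = 6; no warranty nets 8. Durable would deviate to no warranty.
Fragile: the warranty nets 12 − 11 = 1; no warranty nets 8. Fragile prefers no warranty.
Durable has a profitable deviation, so the profile is not an equilibrium.

No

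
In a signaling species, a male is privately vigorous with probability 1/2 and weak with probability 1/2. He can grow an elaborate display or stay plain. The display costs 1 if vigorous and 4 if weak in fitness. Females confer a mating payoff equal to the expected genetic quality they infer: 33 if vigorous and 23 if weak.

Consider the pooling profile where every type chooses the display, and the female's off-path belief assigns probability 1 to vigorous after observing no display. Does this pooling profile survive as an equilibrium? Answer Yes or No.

On path, the female holds the prior and pays 1/2·33 + 1/2·23 = 28. Off path (no display), believing vigorous, it pays 33.
vigorous: the display nets 28 − 1 = 27; no display nets 33. vigorous would deviate.
weak: the display nets 28 − 4 = 24; no display nets 33. weak would deviate.
A type deviates, so pooling fails.

No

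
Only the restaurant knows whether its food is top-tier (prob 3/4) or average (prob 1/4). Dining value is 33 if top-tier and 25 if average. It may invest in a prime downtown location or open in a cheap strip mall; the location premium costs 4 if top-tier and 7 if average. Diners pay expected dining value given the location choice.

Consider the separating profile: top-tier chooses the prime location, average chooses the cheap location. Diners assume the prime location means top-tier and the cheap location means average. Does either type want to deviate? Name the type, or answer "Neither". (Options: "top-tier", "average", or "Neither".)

average

The prime location pays 33; the cheap location pays 25.
top-tier: assigned the prime location, nets 33 − 4 = 29; deviating to the cheap location nets 25.
average: assigned the cheap location, nets 25; deviating to the prime location nets 33 − 7 = 26.
The average type gains 1 by deviating.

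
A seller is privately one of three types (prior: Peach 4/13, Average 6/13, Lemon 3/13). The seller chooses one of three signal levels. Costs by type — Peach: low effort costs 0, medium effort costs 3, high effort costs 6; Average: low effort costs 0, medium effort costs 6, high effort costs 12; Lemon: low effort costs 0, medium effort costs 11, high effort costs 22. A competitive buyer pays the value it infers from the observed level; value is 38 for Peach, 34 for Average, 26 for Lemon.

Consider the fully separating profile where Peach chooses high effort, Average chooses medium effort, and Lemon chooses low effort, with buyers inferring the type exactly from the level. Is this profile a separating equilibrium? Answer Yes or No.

Yes

Separating prices: high effort → 38, medium effort → 34, low effort → 26.
Peach (assigned high effort): low effort: 26 − 0 = 26; medium effort: 34 − 3 = 31; high effort: 38 − 6 = 32. Peach stays.
Average (assigned medium effort): low effort: 26 − 0 = 26; medium effort: 34 − 6 = 28; high effort: 38 − 12 = 26. Average stays.
Lemon (assigned low effort): low effort: 26 − 0 = 26; medium effort: 34 − 11 = 23; high effort: 38 − 22 = 16. Lemon stays.
Every type prefers its assigned level; separation holds.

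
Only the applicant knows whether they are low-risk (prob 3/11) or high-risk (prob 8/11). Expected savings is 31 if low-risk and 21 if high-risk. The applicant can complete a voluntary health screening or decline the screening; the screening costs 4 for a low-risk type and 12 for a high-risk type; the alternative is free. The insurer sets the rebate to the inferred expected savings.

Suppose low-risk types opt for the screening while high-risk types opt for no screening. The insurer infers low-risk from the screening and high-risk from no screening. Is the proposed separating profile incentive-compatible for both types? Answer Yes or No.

Yes

Under these beliefs, the screening earns rebate 31 and no screening earns rebate 21.
low-risk: the screening nets 31 − 4 = 27; no screening nets 21. low-risk prefers the screening.
high-risk: the screening nets 31 − 12 = 19; no screening nets 21. high-risk prefers no screening.
Neither type deviates, so the separating profile is an equilibrium.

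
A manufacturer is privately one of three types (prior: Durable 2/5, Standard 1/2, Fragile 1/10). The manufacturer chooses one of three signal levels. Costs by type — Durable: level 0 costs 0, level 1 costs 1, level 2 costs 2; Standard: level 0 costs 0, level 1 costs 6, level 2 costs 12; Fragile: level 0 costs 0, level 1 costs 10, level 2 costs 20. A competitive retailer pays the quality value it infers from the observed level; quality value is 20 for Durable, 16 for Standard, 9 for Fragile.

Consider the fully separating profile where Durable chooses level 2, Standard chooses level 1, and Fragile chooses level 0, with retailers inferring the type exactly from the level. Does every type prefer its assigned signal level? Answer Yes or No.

Separating prices: level 2 → 20, level 1 → 16, level 0 → 9.
Durable (assigned level 2): level 0: 9 − 0 = 9; level 1: 16 − 1 = 15; level 2: 20 − 2 = 18. Durable stays.
Standard (assigned level 1): level 0: 9 − 0 = 9; level 1: 16 − 6 = 10; level 2: 20 − 12 = 8. Standard stays.
Fragile (assigned level 0): level 0: 9 − 0 = 9; level 1: 16 − 10 = 6; level 2: 20 − 20 = 0. Fragile stays.
Every type prefers its assigned level; separation holds.

Yes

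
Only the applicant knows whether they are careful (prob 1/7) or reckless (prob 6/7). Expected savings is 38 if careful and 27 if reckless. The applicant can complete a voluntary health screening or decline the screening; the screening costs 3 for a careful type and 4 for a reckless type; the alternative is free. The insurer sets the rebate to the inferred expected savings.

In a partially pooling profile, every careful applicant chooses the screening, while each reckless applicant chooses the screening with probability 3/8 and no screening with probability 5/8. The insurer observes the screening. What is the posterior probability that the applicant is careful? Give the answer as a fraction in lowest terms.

P(the screening) = (1/7)·1 + (6/7)·(3/8) = 13/28.
By Bayes' rule, P(careful | the screening) = (1/7) / (13/28) = 4/13.

4/13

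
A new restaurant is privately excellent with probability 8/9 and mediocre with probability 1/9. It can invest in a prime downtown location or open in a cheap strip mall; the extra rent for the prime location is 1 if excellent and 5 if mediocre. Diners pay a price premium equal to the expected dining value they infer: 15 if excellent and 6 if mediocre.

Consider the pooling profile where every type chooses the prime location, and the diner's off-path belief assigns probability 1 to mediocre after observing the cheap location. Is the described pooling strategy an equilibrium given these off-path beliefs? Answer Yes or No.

Yes

On path, the diner holds the prior and pays 8/9·15 + 1/9·6 = 14. Off path (the cheap location), believing mediocre, it pays 6.
excellent: the prime location nets 14 − 1 = 13; the cheap location nets 6. excellent stays.
mediocre: the prime location nets 14 − 5 = 9; the cheap location nets 6. mediocre stays.
No type deviates, so pooling is sustained.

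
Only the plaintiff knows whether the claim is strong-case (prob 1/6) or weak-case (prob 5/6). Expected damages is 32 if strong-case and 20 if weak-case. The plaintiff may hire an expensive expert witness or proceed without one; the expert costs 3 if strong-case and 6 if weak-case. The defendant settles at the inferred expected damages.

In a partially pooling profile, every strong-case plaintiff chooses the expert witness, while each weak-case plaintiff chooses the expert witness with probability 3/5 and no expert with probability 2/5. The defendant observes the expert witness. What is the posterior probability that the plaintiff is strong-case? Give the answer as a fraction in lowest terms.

1/4

P(the expert witness) = (1/6)·1 + (5/6)·(3/5) = 2/3.
By Bayes' rule, P(strong-case | the expert witness) = (1/6) / (2/3) = 1/4.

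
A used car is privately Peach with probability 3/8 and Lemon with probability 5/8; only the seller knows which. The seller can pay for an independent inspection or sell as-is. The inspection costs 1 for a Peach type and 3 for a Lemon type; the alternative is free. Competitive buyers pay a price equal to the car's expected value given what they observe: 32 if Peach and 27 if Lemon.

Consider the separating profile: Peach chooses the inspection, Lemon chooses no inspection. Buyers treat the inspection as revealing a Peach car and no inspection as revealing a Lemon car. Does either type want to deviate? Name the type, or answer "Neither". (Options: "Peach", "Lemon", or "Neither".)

The inspection pays 32; no inspection pays 27.
Peach: assigned the inspection, nets 32 − 1 = 31; deviating to no inspection nets 27.
Lemon: assigned no inspection, nets 27; deviating to the inspection nets 32 − 3 = 29.
The Lemon type gains 2 by deviating.

Lemon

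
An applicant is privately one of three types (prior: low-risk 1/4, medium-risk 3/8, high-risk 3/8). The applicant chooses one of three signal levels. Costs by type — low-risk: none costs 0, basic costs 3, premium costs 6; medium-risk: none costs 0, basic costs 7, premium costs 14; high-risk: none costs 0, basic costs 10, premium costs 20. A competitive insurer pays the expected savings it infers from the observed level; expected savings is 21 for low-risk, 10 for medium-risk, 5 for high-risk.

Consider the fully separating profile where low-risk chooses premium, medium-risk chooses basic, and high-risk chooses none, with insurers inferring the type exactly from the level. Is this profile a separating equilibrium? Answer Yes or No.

No

Separating rebates: premium → 21, basic → 10, none → 5.
low-risk (assigned premium): none: 5 − 0 = 5; basic: 10 − 3 = 7; premium: 21 − 6 = 15. low-risk stays.
medium-risk (assigned basic): none: 5 − 0 = 5; basic: 10 − 7 = 3; premium: 21 − 14 = 7. medium-risk prefers premium.
high-risk (assigned none): none: 5 − 0 = 5; basic: 10 − 10 = 0; premium: 21 − 20 = 1. high-risk stays.
At least one type deviates; the separating profile fails.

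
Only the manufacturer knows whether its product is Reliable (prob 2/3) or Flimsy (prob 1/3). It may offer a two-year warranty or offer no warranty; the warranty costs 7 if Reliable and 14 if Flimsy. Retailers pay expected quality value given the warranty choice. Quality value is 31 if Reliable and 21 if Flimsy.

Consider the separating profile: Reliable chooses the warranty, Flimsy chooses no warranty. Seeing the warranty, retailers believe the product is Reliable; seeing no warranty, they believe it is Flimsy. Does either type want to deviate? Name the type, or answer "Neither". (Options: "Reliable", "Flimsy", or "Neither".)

The warranty pays 31; no warranty pays 21.
Reliable: assigned the warranty, nets 31 − 7 = 24; deviating to no warranty nets 21.
Flimsy: assigned no warranty, nets 21; deviating to the warranty nets 31 − 14 = 17.
Both types strictly prefer their assigned action; no profitable deviation.

Neither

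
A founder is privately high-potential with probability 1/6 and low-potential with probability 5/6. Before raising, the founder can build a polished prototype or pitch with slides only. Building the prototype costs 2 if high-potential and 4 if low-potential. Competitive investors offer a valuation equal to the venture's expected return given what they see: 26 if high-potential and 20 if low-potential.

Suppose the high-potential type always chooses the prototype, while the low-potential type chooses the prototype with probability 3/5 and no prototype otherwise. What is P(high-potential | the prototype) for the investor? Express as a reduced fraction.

1/4

P(the prototype) = (1/6)·1 + (5/6)·(3/5) = 2/3.
By Bayes' rule, P(high-potential | the prototype) = (1/6) / (2/3) = 1/4.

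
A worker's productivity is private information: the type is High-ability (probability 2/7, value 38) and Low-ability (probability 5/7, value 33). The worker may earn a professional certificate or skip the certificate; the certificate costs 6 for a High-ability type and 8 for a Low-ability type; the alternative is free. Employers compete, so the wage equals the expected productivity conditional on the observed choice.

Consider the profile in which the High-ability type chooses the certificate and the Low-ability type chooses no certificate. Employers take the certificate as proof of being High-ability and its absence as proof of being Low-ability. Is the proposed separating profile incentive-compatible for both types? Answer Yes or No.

No

Under these beliefs, the certificate earns wage 38 and no certificate earns wage 33.
High-ability: the certificate nets 38 − 6 = 32; no certificate nets 33. High-ability would deviate to no certificate.
Low-ability: the certificate nets 38 − 8 = 30; no certificate nets 33. Low-ability prefers no certificate.
High-ability has a profitable deviation, so the profile is not an equilibrium.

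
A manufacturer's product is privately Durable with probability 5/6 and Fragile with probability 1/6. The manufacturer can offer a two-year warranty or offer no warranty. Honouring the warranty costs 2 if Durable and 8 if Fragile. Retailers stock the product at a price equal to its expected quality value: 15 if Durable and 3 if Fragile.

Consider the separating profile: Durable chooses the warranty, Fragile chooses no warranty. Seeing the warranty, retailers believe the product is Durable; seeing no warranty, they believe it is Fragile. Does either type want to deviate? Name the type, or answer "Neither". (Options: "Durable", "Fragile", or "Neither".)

Fragile

The warranty pays 15; no warranty pays 3.
Durable: assigned the warranty, nets 15 − 2 = 13; deviating to no warranty nets 3.
Fragile: assigned no warranty, nets 3; deviating to the warranty nets 15 − 8 = 7.
The Fragile type gains 4 by deviating.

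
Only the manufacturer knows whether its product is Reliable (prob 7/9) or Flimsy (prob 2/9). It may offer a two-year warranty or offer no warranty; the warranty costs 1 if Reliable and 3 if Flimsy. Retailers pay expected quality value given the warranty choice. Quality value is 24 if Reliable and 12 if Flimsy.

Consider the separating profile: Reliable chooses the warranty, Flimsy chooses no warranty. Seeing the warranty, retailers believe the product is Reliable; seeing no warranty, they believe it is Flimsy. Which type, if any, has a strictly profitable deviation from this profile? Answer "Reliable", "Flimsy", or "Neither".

The warranty pays 24; no warranty pays 12.
Reliable: assigned the warranty, nets 24 − 1 = 23; deviating to no warranty nets 12.
Flimsy: assigned no warranty, nets 12; deviating to the warranty nets 24 − 3 = 21.
The Flimsy type gains 9 by deviating.

Flimsy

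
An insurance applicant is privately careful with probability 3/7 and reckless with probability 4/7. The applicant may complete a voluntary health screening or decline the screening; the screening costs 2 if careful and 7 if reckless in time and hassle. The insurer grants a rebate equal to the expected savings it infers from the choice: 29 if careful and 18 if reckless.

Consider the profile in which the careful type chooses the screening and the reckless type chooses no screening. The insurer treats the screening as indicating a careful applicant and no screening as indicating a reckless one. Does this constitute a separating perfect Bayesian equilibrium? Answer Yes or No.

Under these beliefs, the screening earns rebate 29 and no screening earns rebate 18.
careful: the screening nets 29 − 2 = 27; no screening nets 18. careful prefers the screening.
reckless: the screening nets 29 − 7 = 22; no screening nets 18. reckless would deviate to the screening.
reckless has a profitable deviation, so the profile is not an equilibrium.

No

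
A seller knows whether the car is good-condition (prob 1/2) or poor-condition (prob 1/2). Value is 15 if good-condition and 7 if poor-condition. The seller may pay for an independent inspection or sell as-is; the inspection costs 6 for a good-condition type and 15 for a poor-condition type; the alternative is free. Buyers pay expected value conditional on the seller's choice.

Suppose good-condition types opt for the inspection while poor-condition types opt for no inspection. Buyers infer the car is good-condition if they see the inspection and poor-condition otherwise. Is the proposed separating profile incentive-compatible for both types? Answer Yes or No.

Yes

Under these beliefs, the inspection earns price 15 and no inspection earns price 7.
good-condition: the inspection nets 15 − 6 = 9; no inspection nets 7. good-condition prefers the inspection.
poor-condition: the inspection nets 15 − 15 = 0; no inspection nets 7. poor-condition prefers no inspection.
Neither type deviates, so the separating profile is an equilibrium.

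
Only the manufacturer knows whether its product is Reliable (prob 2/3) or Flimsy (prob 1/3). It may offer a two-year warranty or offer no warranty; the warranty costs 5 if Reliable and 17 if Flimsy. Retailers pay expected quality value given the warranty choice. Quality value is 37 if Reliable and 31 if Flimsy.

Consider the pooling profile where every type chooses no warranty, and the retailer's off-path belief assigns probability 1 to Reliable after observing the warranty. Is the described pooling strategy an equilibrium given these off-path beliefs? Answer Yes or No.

On path, the retailer holds the prior and pays 2/3·37 + 1/3·31 = 35. Off path (the warranty), believing Reliable, it pays 37.
Reliable: no warranty nets 35; the warranty nets 37 − 5 = 32. Reliable stays.
Flimsy: no warranty nets 35; the warranty nets 37 − 17 = 20. Flimsy stays.
No type deviates, so pooling is sustained.

Yes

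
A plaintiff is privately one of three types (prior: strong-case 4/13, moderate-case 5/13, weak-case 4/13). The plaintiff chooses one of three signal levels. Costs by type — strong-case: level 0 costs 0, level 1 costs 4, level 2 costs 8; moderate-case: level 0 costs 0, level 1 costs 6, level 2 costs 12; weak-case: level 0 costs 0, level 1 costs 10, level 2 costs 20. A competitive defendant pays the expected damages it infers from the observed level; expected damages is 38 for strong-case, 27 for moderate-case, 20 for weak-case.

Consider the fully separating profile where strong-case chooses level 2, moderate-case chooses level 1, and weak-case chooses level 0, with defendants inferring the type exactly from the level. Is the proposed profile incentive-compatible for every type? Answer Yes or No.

No

Separating settlements: level 2 → 38, level 1 → 27, level 0 → 20.
strong-case (assigned level 2): level 0: 20 − 0 = 20; level 1: 27 − 4 = 23; level 2: 38 − 8 = 30. strong-case stays.
moderate-case (assigned level 1): level 0: 20 − 0 = 20; level 1: 27 − 6 = 21; level 2: 38 − 12 = 26. moderate-case prefers level 2.
weak-case (assigned level 0): level 0: 20 − 0 = 20; level 1: 27 − 10 = 17; level 2: 38 − 20 = 18. weak-case stays.
At least one type deviates; the separating profile fails.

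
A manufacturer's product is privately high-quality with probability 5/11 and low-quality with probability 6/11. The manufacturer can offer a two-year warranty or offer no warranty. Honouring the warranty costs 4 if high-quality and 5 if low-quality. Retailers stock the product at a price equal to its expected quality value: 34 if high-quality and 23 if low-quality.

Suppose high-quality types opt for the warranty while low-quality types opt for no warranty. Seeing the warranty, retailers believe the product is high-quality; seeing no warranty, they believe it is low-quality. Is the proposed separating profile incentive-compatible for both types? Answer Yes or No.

No

Under these beliefs, the warranty earns price 34 and no warranty earns price 23.
high-quality: the warranty nets 34 − 4 = 30; no warranty nets 23. high-quality prefers the warranty.
low-quality: the warranty nets 34 − 5 = 29; no warranty nets 23. low-quality would deviate to the warranty.
low-quality has a profitable deviation, so the profile is not an equilibrium.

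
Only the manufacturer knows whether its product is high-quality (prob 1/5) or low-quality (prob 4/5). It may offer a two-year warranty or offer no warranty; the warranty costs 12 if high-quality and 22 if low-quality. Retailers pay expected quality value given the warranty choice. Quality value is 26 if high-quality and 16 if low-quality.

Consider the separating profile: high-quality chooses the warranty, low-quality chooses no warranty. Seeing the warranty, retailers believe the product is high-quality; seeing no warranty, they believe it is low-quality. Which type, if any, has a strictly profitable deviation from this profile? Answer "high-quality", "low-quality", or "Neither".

The warranty pays 26; no warranty pays 16.
high-quality: assigned the warranty, nets 26 − 12 = 14; deviating to no warranty nets 16.
low-quality: assigned no warranty, nets 16; deviating to the warranty nets 26 − 22 = 4.
The high-quality type gains 2 by deviating.

high-quality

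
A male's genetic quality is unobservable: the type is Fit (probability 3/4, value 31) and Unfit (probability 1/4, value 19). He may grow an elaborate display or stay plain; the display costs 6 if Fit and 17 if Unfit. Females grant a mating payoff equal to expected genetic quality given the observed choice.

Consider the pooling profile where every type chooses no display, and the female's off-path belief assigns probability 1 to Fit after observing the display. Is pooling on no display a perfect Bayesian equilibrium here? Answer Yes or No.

Yes

On path, the female holds the prior and pays 3/4·31 + 1/4·19 = 28. Off path (the display), believing Fit, it pays 31.
Fit: no display nets 28; the display nets 31 − 6 = 25. Fit stays.
Unfit: no display nets 28; the display nets 31 − 17 = 14. Unfit stays.
No type deviates, so pooling is sustained.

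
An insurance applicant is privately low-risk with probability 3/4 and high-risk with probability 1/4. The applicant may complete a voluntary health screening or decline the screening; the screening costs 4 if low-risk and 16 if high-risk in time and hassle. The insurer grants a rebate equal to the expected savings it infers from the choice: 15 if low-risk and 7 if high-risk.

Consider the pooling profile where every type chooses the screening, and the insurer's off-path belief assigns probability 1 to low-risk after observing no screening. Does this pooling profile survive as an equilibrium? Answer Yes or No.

On path, the insurer holds the prior and pays 3/4·15 + 1/4·7 = 13. Off path (no screening), believing low-risk, it pays 15.
low-risk: the screening nets 13 − 4 = 9; no screening nets 15. low-risk would deviate.
high-risk: the screening nets 13 − 16 = -3; no screening nets 15. high-risk would deviate.
A type deviates, so pooling fails.

No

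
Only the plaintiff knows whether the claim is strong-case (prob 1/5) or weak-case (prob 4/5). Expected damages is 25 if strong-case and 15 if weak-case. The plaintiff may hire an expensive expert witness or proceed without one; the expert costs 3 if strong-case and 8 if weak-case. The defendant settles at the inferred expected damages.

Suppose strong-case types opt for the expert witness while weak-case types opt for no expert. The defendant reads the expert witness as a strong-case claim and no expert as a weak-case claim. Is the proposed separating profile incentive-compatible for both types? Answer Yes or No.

Under these beliefs, the expert witness earns settlement 25 and no expert earns settlement 15.
strong-case: the expert witness nets 25 − 3 = 22; no expert nets 15. strong-case prefers the expert witness.
weak-case: the expert witness nets 25 − 8 = 17; no expert nets 15. weak-case would deviate to the expert witness.
weak-case has a profitable deviation, so the profile is not an equilibrium.

No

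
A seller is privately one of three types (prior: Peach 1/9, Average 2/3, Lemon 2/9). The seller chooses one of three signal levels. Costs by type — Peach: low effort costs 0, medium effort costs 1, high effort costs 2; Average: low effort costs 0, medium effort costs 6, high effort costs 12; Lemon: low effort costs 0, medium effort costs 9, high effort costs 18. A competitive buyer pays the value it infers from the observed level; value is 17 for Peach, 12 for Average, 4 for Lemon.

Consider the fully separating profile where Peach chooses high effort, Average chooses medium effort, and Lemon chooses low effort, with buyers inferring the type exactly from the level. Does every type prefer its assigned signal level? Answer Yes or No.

Separating prices: high effort → 17, medium effort → 12, low effort → 4.
Peach (assigned high effort): low effort: 4 − 0 = 4; medium effort: 12 − 1 = 11; high effort: 17 − 2 = 15. Peach stays.
Average (assigned medium effort): low effort: 4 − 0 = 4; medium effort: 12 − 6 = 6; high effort: 17 − 12 = 5. Average stays.
Lemon (assigned low effort): low effort: 4 − 0 = 4; medium effort: 12 − 9 = 3; high effort: 17 − 18 = -1. Lemon stays.
Every type prefers its assigned level; separation holds.

Yes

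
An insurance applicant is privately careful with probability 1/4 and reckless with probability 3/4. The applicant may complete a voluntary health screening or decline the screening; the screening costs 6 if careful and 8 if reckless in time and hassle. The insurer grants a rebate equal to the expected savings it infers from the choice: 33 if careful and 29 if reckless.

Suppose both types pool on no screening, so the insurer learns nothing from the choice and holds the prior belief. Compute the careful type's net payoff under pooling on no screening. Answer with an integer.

30

Pooled rebate = 1/4·33 + 3/4·29 = 30.
careful pays no cost for no screening, so net payoff = 30.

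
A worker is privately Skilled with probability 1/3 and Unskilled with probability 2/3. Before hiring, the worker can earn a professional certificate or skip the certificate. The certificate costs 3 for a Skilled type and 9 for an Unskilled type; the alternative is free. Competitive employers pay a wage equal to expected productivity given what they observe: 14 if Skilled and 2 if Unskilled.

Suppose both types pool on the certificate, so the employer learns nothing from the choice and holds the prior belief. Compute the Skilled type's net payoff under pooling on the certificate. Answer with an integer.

Pooled wage = 1/3·14 + 2/3·2 = 6.
Skilled pays cost 3 for the certificate, so net payoff = 6 − 3 = 3.

3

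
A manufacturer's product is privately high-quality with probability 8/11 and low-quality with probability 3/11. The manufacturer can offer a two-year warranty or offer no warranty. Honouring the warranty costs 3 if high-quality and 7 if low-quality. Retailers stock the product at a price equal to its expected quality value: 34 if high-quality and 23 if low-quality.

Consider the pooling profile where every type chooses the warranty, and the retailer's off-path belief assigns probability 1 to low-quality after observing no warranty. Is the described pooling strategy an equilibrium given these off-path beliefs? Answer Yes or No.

Yes

On path, the retailer holds the prior and pays 8/11·34 + 3/11·23 = 31. Off path (no warranty), believing low-quality, it pays 23.
high-quality: the warranty nets 31 − 3 = 28; no warranty nets 23. high-quality stays.
low-quality: the warranty nets 31 − 7 = 24; no warranty nets 23. low-quality stays.
No type deviates, so pooling is sustained.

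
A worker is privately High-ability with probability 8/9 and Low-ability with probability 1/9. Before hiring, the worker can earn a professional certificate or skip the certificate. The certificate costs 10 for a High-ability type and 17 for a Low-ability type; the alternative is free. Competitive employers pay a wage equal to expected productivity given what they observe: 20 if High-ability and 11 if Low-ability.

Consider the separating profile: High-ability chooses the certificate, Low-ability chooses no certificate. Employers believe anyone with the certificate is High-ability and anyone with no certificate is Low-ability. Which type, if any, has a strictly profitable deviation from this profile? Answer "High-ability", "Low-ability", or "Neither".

High-ability

The certificate pays 20; no certificate pays 11.
High-ability: assigned the certificate, nets 20 − 10 = 10; deviating to no certificate nets 11.
Low-ability: assigned no certificate, nets 11; deviating to the certificate nets 20 − 17 = 3.
The High-ability type gains 1 by deviating.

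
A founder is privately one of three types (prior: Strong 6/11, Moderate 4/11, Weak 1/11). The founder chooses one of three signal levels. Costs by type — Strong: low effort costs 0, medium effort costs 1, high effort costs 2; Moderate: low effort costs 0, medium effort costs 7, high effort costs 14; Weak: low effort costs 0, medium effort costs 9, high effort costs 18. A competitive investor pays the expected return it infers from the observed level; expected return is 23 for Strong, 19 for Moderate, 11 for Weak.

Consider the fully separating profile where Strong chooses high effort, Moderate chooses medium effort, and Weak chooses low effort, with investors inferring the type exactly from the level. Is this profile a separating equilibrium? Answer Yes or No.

Yes

Separating valuations: high effort → 23, medium effort → 19, low effort → 11.
Strong (assigned high effort): low effort: 11 − 0 = 11; medium effort: 19 − 1 = 18; high effort: 23 − 2 = 21. Strong stays.
Moderate (assigned medium effort): low effort: 11 − 0 = 11; medium effort: 19 − 7 = 12; high effort: 23 − 14 = 9. Moderate stays.
Weak (assigned low effort): low effort: 11 − 0 = 11; medium effort: 19 − 9 = 10; high effort: 23 − 18 = 5. Weak stays.
Every type prefers its assigned level; separation holds.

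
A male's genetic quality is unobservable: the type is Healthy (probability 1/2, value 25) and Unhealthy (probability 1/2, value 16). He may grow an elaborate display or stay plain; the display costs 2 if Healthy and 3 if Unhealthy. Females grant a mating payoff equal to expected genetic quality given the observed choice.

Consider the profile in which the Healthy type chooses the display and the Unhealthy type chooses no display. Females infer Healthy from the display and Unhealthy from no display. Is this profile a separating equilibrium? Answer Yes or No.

Under these beliefs, the display earns mating payoff 25 and no display earns mating payoff 16.
Healthy: the display nets 25 − 2 = 23; no display nets 16. Healthy prefers the display.
Unhealthy: the display nets 25 − 3 = 22; no display nets 16. Unhealthy would deviate to the display.
Unhealthy has a profitable deviation, so the profile is not an equilibrium.

No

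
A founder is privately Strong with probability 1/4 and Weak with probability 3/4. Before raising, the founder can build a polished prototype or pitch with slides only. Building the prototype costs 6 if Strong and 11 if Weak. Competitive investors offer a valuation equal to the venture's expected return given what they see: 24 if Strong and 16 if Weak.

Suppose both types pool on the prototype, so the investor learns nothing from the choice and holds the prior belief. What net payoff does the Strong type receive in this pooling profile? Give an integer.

Pooled valuation = 1/4·24 + 3/4·16 = 18.
Strong pays cost 6 for the prototype, so net payoff = 18 − 6 = 12.

12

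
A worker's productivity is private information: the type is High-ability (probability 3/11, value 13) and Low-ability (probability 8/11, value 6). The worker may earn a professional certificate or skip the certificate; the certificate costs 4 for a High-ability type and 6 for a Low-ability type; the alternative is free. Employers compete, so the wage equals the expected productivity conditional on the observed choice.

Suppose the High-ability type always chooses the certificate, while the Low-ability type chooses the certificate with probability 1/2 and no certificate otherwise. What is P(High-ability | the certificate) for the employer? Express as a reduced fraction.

P(the certificate) = (3/11)·1 + (8/11)·(1/2) = 7/11.
By Bayes' rule, P(High-ability | the certificate) = (3/11) / (7/11) = 3/7.

3/7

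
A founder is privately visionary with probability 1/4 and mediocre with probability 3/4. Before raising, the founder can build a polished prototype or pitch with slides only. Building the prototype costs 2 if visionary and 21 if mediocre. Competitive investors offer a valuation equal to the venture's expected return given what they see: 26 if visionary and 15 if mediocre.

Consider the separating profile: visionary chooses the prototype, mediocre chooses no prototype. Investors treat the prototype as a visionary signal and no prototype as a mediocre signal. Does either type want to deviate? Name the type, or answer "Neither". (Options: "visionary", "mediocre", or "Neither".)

The prototype pays 26; no prototype pays 15.
visionary: assigned the prototype, nets 26 − 2 = 24; deviating to no prototype nets 15.
mediocre: assigned no prototype, nets 15; deviating to the prototype nets 26 − 21 = 5.
Both types strictly prefer their assigned action; no profitable deviation.

Neither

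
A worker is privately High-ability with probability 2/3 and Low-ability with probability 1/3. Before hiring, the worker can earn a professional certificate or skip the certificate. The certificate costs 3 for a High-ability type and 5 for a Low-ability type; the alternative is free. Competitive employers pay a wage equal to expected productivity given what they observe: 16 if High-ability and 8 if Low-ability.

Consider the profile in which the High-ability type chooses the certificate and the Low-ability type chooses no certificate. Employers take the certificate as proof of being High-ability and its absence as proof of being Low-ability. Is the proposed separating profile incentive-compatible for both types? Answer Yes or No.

Under these beliefs, the certificate earns wage 16 and no certificate earns wage 8.
High-ability: the certificate nets 16 − 3 = 13; no certificate nets 8. High-ability prefers the certificate.
Low-ability: the certificate nets 16 − 5 = 11; no certificate nets 8. Low-ability would deviate to the certificate.
Low-ability has a profitable deviation, so the profile is not an equilibrium.

No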